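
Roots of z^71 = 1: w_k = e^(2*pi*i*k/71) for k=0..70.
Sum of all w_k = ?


The sum of all 71th roots of unity is 0.
Geometric series: (1 - w^71)/(1 - w) = (1-1)/(1-w) = 0 since w^71 = 1, w ≠ 1.
Alternatively: coefficient of z^70 in z^71 - 1 is 0.

0


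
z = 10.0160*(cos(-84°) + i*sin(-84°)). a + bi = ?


a = 10.0160*cos(-84°) = 10.0160*0.10453 = 1.0470
b = 10.0160*sin(-84°) = 10.0160*(-0.99452) = -9.9611

1.0470 - 9.9611i


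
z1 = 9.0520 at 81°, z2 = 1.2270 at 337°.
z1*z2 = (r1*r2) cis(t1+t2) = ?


r = 9.0520 * 1.2270 = 11.1068
theta = 81° + 337° = 418° = 58° (mod 360)

11.1068 cis(58°)


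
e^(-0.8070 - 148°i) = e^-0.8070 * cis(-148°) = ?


e^-0.8070 = 0.4462
cos(-148°) = -0.848
sin(-148°) = -0.5299
Real = 0.4462*(-0.848) = -0.3784
Imag = 0.4462*(-0.5299) = -0.2364

-0.3784 - 0.2364i


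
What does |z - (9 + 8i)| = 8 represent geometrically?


|z - z0| = r is a circle with center z0 and radius r.
Center = (9, 8), radius = 8

Circle with center (9, 8) and radius 8


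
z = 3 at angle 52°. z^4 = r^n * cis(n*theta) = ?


r^4 = 3^4 = 81
n*theta = 4*52° = 208° = 208° (mod 360)
a = 81*cos(208°) = -71.5188
b = 81*sin(208°) = -38.0272

81 cis(208°) = -71.5188 - 38.0272i


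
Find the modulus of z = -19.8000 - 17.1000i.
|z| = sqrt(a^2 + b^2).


|z| = sqrt((-19.8)^2 + (-17.1)^2) = sqrt(392.04 + 292.41) = sqrt(684.45) = 26.1620

|z| = 26.1620


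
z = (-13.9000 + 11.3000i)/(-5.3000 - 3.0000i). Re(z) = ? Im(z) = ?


Multiply by conjugate: (-13.9000 + 11.3000i)(-5.3000 + 3.0000i) / ((-5.3)^2 + (-3)^2)
Numerator real = -13.9*(-5.3) + 11.3*(-3) = 39.77
Numerator imag = 11.3*(-5.3) - (-13.9)*(-3) = -101.59
Denominator = 37.09
Re(z) = 39.77/37.09 = 1.0723
Im(z) = -101.59/37.09 = -2.7390

Re(z) = 1.0723, Im(z) = -2.7390


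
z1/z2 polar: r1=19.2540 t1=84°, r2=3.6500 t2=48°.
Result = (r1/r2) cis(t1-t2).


r = 19.2540 / 3.6500 = 5.2751
theta = 84° - 48° = 36° = 36° (mod 360)

5.2751 cis(36°)


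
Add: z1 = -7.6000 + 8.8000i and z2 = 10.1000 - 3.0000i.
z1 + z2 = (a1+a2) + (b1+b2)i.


Real: -7.6 + 10.1 = 2.5
Imag: 8.8 - 3 = 5.8

2.5000 + 5.8000i


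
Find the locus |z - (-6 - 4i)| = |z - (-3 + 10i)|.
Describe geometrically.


Equal distances means the locus is the perpendicular bisector of z1 and z2.
Midpoint = ((-6+(-3))/2, (-4+10)/2) = (-4.5000, 3.0000)

Perpendicular bisector through (-4.5000, 3.0000)


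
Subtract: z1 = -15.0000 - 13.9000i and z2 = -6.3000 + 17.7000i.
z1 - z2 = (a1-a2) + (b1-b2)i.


Real: -15 + 6.3 = -8.7
Imag: -13.9 - 17.7 = -31.6

-8.7000 - 31.6000i


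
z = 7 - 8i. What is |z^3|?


|z| = sqrt(49+64) = sqrt(113) = 10.6301
|z^3| = |z|^3 = (sqrt(113))^3 = 113*sqrt(113)

|z^3| = 113*sqrt(113) ≈ 1201.2065


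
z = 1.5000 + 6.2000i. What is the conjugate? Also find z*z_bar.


z_bar = 1.5000 - 6.2000i
z*z_bar = 1.5^2 + 6.2^2 = 2.25 + 38.44 = 40.69

z_bar = 1.5000 - 6.2000i, z*z_bar = 40.69


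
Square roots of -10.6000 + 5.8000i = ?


|z| = sqrt(112.36+33.64) = 12.0830
sqrt((|z|+a)/2) = sqrt((12.0830+(-10.6))/2) = sqrt(0.7415) = 0.8611
sqrt((|z|-a)/2) = sqrt((12.0830-(-10.6))/2) = sqrt(11.3415) = 3.3677

±(0.8611 + 3.3677i) i.e. 0.8611 + 3.3677i and -0.8611 - 3.3677i


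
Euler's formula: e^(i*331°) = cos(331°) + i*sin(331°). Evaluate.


cos(331°) = 0.8746
sin(331°) = -0.4848

e^(i*331°) = 0.8746 - 0.4848i


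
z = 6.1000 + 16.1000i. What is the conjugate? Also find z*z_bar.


z_bar = 6.1000 - 16.1000i
z*z_bar = 6.1^2 + 16.1^2 = 37.21 + 259.21 = 296.42

z_bar = 6.1000 - 16.1000i, z*z_bar = 296.42


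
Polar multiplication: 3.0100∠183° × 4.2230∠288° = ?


r = 3.0100 * 4.2230 = 12.7112
theta = 183° + 288° = 471° = 111° (mod 360)

12.7112 cis(111°)


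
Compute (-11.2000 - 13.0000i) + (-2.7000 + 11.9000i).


Real: -11.2 - 2.7 = -13.9
Imag: -13 + 11.9 = -1.1

-13.9000 - 1.1000i


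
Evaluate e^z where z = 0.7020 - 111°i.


e^0.7020 = 2.0178
cos(-111°) = -0.35837
sin(-111°) = -0.9336
Real = 2.0178*(-0.35837) = -0.7231
Imag = 2.0178*(-0.9336) = -1.8838

-0.7231 - 1.8838i


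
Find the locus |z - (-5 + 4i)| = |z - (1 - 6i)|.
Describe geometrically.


Equal distances means the locus is the perpendicular bisector of z1 and z2.
Midpoint = ((-5+1)/2, (4+(-6))/2) = (-2.0000, -1.0000)

Perpendicular bisector through (-2.0000, -1.0000)


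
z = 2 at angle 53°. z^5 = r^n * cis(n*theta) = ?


r^5 = 2^5 = 32
n*theta = 5*53° = 265° = 265° (mod 360)
a = 32*cos(265°) = -2.7890
b = 32*sin(265°) = -31.8782

32 cis(265°) = -2.7890 - 31.8782i


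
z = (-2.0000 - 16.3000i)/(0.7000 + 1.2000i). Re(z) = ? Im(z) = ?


Multiply by conjugate: (-2.0000 - 16.3000i)(0.7000 - 1.2000i) / (0.7^2 + 1.2^2)
Numerator real = -2*0.7 - (16.3)*1.2 = -20.96
Numerator imag = -16.3*0.7 - (-2)*1.2 = -9.01
Denominator = 1.93
Re(z) = -20.96/1.93 = -10.8601
Im(z) = -9.01/1.93 = -4.6684

Re(z) = -10.8601, Im(z) = -4.6684


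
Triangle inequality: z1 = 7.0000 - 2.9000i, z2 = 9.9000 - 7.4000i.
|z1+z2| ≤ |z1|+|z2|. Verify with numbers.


|z1| = sqrt(7^2 + (-2.9)^2) = sqrt(57.41) = 7.5769
|z2| = sqrt(9.9^2 + (-7.4)^2) = sqrt(152.77) = 12.3600
z1+z2 = 16.9000 - 10.3000i
|z1+z2| = sqrt(391.7) = 19.7914
|z1|+|z2| = 7.5769 + 12.3600 = 19.9369

|z1+z2| = 19.7914 ≤ |z1|+|z2| = 19.9369 (verified)


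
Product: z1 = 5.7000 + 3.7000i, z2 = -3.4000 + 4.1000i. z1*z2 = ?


Real = 5.7*(-3.4) - 3.7*4.1 = -19.38 - 15.17 = -34.55
Imag = 5.7*4.1 - (3.4)*3.7 = 23.37 - (12.58) = 10.79

-34.5500 + 10.7900i


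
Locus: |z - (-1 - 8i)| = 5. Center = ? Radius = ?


|z - z0| = r is a circle with center z0 and radius r.
Center = (-1, -8), radius = 5

Circle with center (-1, -8) and radius 5


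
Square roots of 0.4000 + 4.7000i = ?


|z| = sqrt(0.16+22.09) = 4.7170
sqrt((|z|+a)/2) = sqrt((4.7170+0.4)/2) = sqrt(2.5585) = 1.5995
sqrt((|z|-a)/2) = sqrt((4.7170-0.4)/2) = sqrt(2.1585) = 1.4692

±(1.5995 + 1.4692i) i.e. 1.5995 + 1.4692i and -1.5995 - 1.4692i


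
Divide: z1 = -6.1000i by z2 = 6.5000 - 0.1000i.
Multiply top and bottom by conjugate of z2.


Conjugate of z2 = 6.5000 + 0.1000i
Numerator: (-6.1000i)(6.5000 + 0.1000i) = 0.6100 - 39.6500i
Denominator: 6.5^2 + (-0.1)^2 = 42.26
Result = (0.6100 - 39.6500i)/42.26

0.0144 - 0.9382i


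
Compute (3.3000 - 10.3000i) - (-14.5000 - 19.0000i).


Real: 3.3 + 14.5 = 17.8
Imag: -10.3 + 19 = 8.7

17.8000 + 8.7000i


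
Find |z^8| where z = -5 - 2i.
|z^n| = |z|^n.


|z| = sqrt(25+4) = sqrt(29) = 5.3852
|z^8| = |z|^8 = (sqrt(29))^8 = 29^4 = 707281

|z^8| = 707281


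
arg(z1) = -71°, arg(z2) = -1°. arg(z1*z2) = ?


arg(z1*z2) = -71° - 1° = -72°
Normalized to (-180°, 180°]: -72°

-72°


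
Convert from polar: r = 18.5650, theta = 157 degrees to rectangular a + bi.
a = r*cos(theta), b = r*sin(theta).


a = 18.5650*cos(157°) = 18.5650*(-0.920505) = -17.0892
b = 18.5650*sin(157°) = 18.5650*0.39073 = 7.2539

-17.0892 + 7.2539i


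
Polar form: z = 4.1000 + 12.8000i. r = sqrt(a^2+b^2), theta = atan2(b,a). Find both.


r = sqrt(16.81+163.84) = sqrt(180.65) = 13.4406
theta = atan2(12.8, 4.1) = 72.2391 degrees

r = 13.4406, theta = 72.2391 degrees


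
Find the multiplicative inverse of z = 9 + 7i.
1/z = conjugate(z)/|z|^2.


|z|^2 = 81+49 = 130
1/z = (9 - 7i)/130

1/z = 0.0692 - 0.0538i


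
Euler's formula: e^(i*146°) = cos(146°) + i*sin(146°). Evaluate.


cos(146°) = -0.8290
sin(146°) = 0.5592

e^(i*146°) = -0.8290 + 0.5592i


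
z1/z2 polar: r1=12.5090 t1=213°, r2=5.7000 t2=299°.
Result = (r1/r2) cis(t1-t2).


r = 12.5090 / 5.7000 = 2.1946
theta = 213° - 299° = -86° = 274° (mod 360)

2.1946 cis(274°)


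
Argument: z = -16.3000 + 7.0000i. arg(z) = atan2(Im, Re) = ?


Re = -16.3, Im = 7
arg = atan2(7, -16.3) = 156.7590 degrees

arg(z) = 156.7590 degrees


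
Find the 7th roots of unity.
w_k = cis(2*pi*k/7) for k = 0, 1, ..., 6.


The 7th roots of unity are cis(360k/7°) for k=0..6
Angle step = 360/7 = 51.4286°
Primitive root: cis(51.4286°)
Primitive root = 0.6235 + 0.7818i

7 roots at angles: 0°, 51.4286°, 102.8571°, 154.2857°, 205.7143°, 257.1429°, 308.5714°


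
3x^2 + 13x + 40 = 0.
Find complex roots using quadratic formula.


disc = 13^2 - 4*3*40 = 169 - 480 = -311
sqrt(|disc|) = sqrt(311) = 17.6352
Real part = -13/(2*3) = -2.1667
Imag part = 17.6352/(2*3) = 2.9392

-2.1667 ± 2.9392i


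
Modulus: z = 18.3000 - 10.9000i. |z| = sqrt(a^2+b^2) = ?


|z| = sqrt(18.3^2 + (-10.9)^2) = sqrt(334.89 + 118.81) = sqrt(453.7) = 21.3002

|z| = 21.3002


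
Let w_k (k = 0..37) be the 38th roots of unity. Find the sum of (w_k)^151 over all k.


The roots are w_k = w^k with w = e^(2*pi*i/38), and (w^k)^151 = (w^151)^k.
So S = 1 + u + u^2 + ... + u^(37) with u = w^151.
151 = 3*38 + 37, so 151 is not a multiple of 38: u = (w^38)^3 * w^37 = w^37 ≠ 1 (w is a primitive 38th root), while u^38 = (w^38)^151 = 1.
Geometric series: S = (1 - u^38)/(1 - u) = (1 - 1)/(1 - u) = 0

S = 0


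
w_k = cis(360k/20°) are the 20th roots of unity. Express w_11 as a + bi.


Angle = 360*11/20 = 198°
a = cos(198°) = -0.9511
b = sin(198°) = -0.3090

-0.9511 - 0.3090i


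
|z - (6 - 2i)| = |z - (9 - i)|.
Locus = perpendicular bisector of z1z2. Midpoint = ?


Equal distances means the locus is the perpendicular bisector of z1 and z2.
Midpoint = ((6+9)/2, (-2+(-1))/2) = (7.5000, -1.5000)

Perpendicular bisector through (7.5000, -1.5000)


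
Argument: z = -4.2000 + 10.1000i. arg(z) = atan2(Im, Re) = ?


Re = -4.2, Im = 10.1
arg = atan2(10.1, -4.2) = 112.5796 degrees

arg(z) = 112.5796 degrees


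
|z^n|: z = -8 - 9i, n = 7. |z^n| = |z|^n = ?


|z| = sqrt(64+81) = sqrt(145) = 12.0416
|z^7| = |z|^7 = (sqrt(145))^7 = 145^3 * sqrt(145) = 3048625*sqrt(145)

|z^7| = 3048625*sqrt(145) ≈ 36710306.2728


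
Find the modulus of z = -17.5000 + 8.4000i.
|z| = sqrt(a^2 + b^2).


|z| = sqrt((-17.5)^2 + 8.4^2) = sqrt(306.25 + 70.56) = sqrt(376.81) = 19.4116

|z| = 19.4116


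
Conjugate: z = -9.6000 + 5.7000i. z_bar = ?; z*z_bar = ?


z_bar = -9.6000 - 5.7000i
z*z_bar = (-9.6)^2 + 5.7^2 = 92.16 + 32.49 = 124.65

z_bar = -9.6000 - 5.7000i, z*z_bar = 124.65


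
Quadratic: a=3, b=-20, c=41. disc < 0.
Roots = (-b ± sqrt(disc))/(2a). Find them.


disc = (-20)^2 - 4*3*41 = 400 - 492 = -92
sqrt(|disc|) = sqrt(92) = 9.5917
Real part = 20/(2*3) = 3.3333
Imag part = 9.5917/(2*3) = 1.5986

3.3333 ± 1.5986i


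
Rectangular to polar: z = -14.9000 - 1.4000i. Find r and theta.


r = sqrt(222.01+1.96) = sqrt(223.97) = 14.9656
theta = atan2(-1.4, -14.9) = -174.6323 degrees

r = 14.9656, theta = -174.6323 degrees


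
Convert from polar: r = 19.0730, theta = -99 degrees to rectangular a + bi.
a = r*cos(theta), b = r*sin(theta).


a = 19.0730*cos(-99°) = 19.0730*(-0.156434) = -2.9837
b = 19.0730*sin(-99°) = 19.0730*(-0.98769) = -18.8382

-2.9837 - 18.8382i


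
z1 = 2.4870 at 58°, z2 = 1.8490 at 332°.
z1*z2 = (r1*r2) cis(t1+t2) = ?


r = 2.4870 * 1.8490 = 4.5985
theta = 58° + 332° = 390° = 30° (mod 360)

4.5985 cis(30°)


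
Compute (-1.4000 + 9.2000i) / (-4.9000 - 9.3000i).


Conjugate of z2 = -4.9000 + 9.3000i
Numerator: (-1.4000 + 9.2000i)(-4.9000 + 9.3000i) = -78.7000 - 58.1000i
Denominator: (-4.9)^2 + (-9.3)^2 = 110.5
Result = (-78.7000 - 58.1000i)/110.5

-0.7122 - 0.5258i


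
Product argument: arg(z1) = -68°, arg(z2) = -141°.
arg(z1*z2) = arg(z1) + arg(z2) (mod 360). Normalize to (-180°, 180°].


arg(z1*z2) = -68° - 141° = -209°
Normalized to (-180°, 180°]: 151°

151°


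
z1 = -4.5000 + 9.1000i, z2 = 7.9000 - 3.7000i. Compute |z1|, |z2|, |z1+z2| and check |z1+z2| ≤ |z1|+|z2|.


|z1| = sqrt((-4.5)^2 + 9.1^2) = sqrt(103.06) = 10.1518
|z2| = sqrt(7.9^2 + (-3.7)^2) = sqrt(76.1) = 8.7235
z1+z2 = 3.4000 + 5.4000i
|z1+z2| = sqrt(40.72) = 6.3812
|z1|+|z2| = 10.1518 + 8.7235 = 18.8753

|z1+z2| = 6.3812 ≤ |z1|+|z2| = 18.8753 (verified)


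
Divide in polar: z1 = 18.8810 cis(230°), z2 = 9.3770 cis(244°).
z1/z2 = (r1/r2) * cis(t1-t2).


r = 18.8810 / 9.3770 = 2.0135
theta = 230° - 244° = -14° = 346° (mod 360)

2.0135 cis(346°)


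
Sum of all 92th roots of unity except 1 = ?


With w = e^(2*pi*i/92), all 92 of the 92th roots of unity w^0 = 1, w, ..., w^(91) sum to 0: 1 + w + ... + w^(91) = (1 - w^92)/(1 - w) = 0 since w^92 = 1, w ≠ 1.
Removing the root 1: w + w^2 + ... + w^(91) = 0 - 1 = -1

Sum = -1


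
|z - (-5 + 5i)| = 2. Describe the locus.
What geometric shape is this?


|z - z0| = r is a circle with center z0 and radius r.
Center = (-5, 5), radius = 2

Circle with center (-5, 5) and radius 2


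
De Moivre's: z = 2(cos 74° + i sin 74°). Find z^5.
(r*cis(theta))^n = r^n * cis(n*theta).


r^5 = 2^5 = 32
n*theta = 5*74° = 370° = 10° (mod 360)
a = 32*cos(10°) = 31.5138
b = 32*sin(10°) = 5.5567

32 cis(10°) = 31.5138 + 5.5567i


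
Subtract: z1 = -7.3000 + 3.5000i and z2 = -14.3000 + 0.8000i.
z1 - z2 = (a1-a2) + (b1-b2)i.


Real: -7.3 + 14.3 = 7
Imag: 3.5 - 0.8 = 2.7

7.0000 + 2.7000i


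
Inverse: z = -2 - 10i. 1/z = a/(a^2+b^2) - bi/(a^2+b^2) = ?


|z|^2 = 4+100 = 104
1/z = (-2 + 10i)/104

1/z = -0.0192 + 0.0962i


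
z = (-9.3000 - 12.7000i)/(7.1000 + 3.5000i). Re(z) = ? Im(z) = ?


Multiply by conjugate: (-9.3000 - 12.7000i)(7.1000 - 3.5000i) / (7.1^2 + 3.5^2)
Numerator real = -9.3*7.1 - (12.7)*3.5 = -110.48
Numerator imag = -12.7*7.1 - (-9.3)*3.5 = -57.62
Denominator = 62.66
Re(z) = -110.48/62.66 = -1.7632
Im(z) = -57.62/62.66 = -0.9196

Re(z) = -1.7632, Im(z) = -0.9196


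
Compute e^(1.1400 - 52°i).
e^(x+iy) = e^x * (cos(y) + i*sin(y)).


e^1.1400 = 3.1268
cos(-52°) = 0.61566
sin(-52°) = -0.788
Real = 3.1268*0.61566 = 1.9250
Imag = 3.1268*(-0.788) = -2.4639

1.9250 - 2.4639i


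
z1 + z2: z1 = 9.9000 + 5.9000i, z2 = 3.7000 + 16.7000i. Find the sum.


Real: 9.9 + 3.7 = 13.6
Imag: 5.9 + 16.7 = 22.6

13.6000 + 22.6000i


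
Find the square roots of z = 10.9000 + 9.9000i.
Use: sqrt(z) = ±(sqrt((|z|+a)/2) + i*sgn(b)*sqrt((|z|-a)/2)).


|z| = sqrt(118.81+98.01) = 14.7248
sqrt((|z|+a)/2) = sqrt((14.7248+10.9)/2) = sqrt(12.8124) = 3.5794
sqrt((|z|-a)/2) = sqrt((14.7248-10.9)/2) = sqrt(1.9124) = 1.3829

±(3.5794 + 1.3829i) i.e. 3.5794 + 1.3829i and -3.5794 - 1.3829i


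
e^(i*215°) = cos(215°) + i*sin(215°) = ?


cos(215°) = -0.8192
sin(215°) = -0.5736

e^(i*215°) = -0.8192 - 0.5736i


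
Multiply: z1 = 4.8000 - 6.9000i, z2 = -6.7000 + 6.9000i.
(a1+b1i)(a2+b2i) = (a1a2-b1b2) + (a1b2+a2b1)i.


Real = 4.8*(-6.7) - (-6.9)*6.9 = -32.16 - (-47.61) = 15.45
Imag = 4.8*6.9 - (6.7)*(-6.9) = 33.12 + 46.23 = 79.35

15.4500 + 79.3500i


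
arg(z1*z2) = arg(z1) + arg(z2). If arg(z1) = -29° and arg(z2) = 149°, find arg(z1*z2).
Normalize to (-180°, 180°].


arg(z1*z2) = -29° + 149° = 120°
Normalized to (-180°, 180°]: 120°

120°


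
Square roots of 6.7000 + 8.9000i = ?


|z| = sqrt(44.89+79.21) = 11.1400
sqrt((|z|+a)/2) = sqrt((11.1400+6.7)/2) = sqrt(8.9200) = 2.9866
sqrt((|z|-a)/2) = sqrt((11.1400-6.7)/2) = sqrt(2.2200) = 1.4900

±(2.9866 + 1.4900i) i.e. 2.9866 + 1.4900i and -2.9866 - 1.4900i


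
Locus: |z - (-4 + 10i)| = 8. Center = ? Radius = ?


|z - z0| = r is a circle with center z0 and radius r.
Center = (-4, 10), radius = 8

Circle with center (-4, 10) and radius 8


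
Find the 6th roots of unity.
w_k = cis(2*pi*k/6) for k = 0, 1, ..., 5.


The 6th roots of unity are cis(360k/6°) for k=0..5
Angle step = 360/6 = 60°
Primitive root: cis(60°)
Primitive root = 0.5000 + 0.8660i

6 roots at angles: 0°, 60°, 120°, 180°, 240°, 300°


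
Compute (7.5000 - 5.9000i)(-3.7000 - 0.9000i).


Real = 7.5*(-3.7) - (-5.9)*(-0.9) = -27.75 - 5.31 = -33.06
Imag = 7.5*(-0.9) - (3.7)*(-5.9) = -6.75 + 21.83 = 15.08

-33.0600 + 15.0800i


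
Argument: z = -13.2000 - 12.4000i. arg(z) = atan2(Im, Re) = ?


Re = -13.2, Im = -12.4
arg = atan2(-12.4, -13.2) = -136.7899 degrees

arg(z) = -136.7899 degrees


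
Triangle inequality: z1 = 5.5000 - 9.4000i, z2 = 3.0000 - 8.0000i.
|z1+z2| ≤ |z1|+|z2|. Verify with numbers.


|z1| = sqrt(5.5^2 + (-9.4)^2) = sqrt(118.61) = 10.8908
|z2| = sqrt(3^2 + (-8)^2) = sqrt(73) = 8.5440
z1+z2 = 8.5000 - 17.4000i
|z1+z2| = sqrt(375.01) = 19.3652
|z1|+|z2| = 10.8908 + 8.5440 = 19.4348

|z1+z2| = 19.3652 ≤ |z1|+|z2| = 19.4348 (verified)


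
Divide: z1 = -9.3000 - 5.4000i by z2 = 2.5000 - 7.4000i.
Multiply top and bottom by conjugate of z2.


Conjugate of z2 = 2.5000 + 7.4000i
Numerator: (-9.3000 - 5.4000i)(2.5000 + 7.4000i) = 16.7100 - 82.3200i
Denominator: 2.5^2 + (-7.4)^2 = 61.01
Result = (16.7100 - 82.3200i)/61.01

0.2739 - 1.3493i


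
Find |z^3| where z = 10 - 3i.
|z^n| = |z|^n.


|z| = sqrt(100+9) = sqrt(109) = 10.4403
|z^3| = |z|^3 = (sqrt(109))^3 = 109*sqrt(109)

|z^3| = 109*sqrt(109) ≈ 1137.9934


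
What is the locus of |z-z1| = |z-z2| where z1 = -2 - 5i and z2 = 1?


Equal distances means the locus is the perpendicular bisector of z1 and z2.
Midpoint = ((-2+1)/2, (-5+0)/2) = (-0.5000, -2.5000)

Perpendicular bisector through (-0.5000, -2.5000)


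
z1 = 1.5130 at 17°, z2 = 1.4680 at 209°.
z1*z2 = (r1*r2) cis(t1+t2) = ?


r = 1.5130 * 1.4680 = 2.2211
theta = 17° + 209° = 226° = 226° (mod 360)

2.2211 cis(226°)


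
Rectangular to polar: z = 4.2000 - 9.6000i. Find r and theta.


r = sqrt(17.64+92.16) = sqrt(109.8) = 10.4785
theta = atan2(-9.6, 4.2) = -66.3706 degrees

r = 10.4785, theta = -66.3706 degrees


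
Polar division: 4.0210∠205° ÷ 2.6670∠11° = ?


r = 4.0210 / 2.6670 = 1.5077
theta = 205° - 11° = 194° = 194° (mod 360)

1.5077 cis(194°)


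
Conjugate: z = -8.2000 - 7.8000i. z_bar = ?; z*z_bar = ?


z_bar = -8.2000 + 7.8000i
z*z_bar = (-8.2)^2 + (-7.8)^2 = 67.24 + 60.84 = 128.08

z_bar = -8.2000 + 7.8000i, z*z_bar = 128.08


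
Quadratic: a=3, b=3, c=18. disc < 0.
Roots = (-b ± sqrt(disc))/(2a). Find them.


disc = 3^2 - 4*3*18 = 9 - 216 = -207
sqrt(|disc|) = sqrt(207) = 14.3875
Real part = -3/(2*3) = -0.5000
Imag part = 14.3875/(2*3) = 2.3979

-0.5000 ± 2.3979i


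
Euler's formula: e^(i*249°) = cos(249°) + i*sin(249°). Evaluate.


cos(249°) = -0.3584
sin(249°) = -0.9336

e^(i*249°) = -0.3584 - 0.9336i


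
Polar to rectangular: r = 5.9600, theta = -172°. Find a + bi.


a = 5.9600*cos(-172°) = 5.9600*(-0.99027) = -5.9020
b = 5.9600*sin(-172°) = 5.9600*(-0.13917) = -0.8295

-5.9020 - 0.8295i


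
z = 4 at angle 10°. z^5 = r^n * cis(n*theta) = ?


r^5 = 4^5 = 1024
n*theta = 5*10° = 50° = 50° (mod 360)
a = 1024*cos(50°) = 658.2145
b = 1024*sin(50°) = 784.4295

1024 cis(50°) = 658.2145 + 784.4295i


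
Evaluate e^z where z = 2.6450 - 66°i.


e^2.6450 = 14.0834
cos(-66°) = 0.40674
sin(-66°) = -0.91355
Real = 14.0834*0.40674 = 5.7283
Imag = 14.0834*(-0.91355) = -12.8659

5.7283 - 12.8659i


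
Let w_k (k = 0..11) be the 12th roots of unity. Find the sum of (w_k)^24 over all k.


The roots are w_k = w^k with w = e^(2*pi*i/12), and (w^k)^24 = (w^24)^k.
So S = 1 + u + u^2 + ... + u^(11) with u = w^24.
24 = 2*12 + 0, so 24 is a multiple of 12 and u = (w^12)^2 = 1.
Every one of the 12 terms equals 1: S = 12

S = 12


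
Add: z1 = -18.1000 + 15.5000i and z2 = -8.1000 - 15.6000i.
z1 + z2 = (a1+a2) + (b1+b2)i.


Real: -18.1 - 8.1 = -26.2
Imag: 15.5 - 15.6 = -0.1

-26.2000 - 0.1000i


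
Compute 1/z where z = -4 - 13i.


|z|^2 = 16+169 = 185
1/z = (-4 + 13i)/185

1/z = -0.0216 + 0.0703i


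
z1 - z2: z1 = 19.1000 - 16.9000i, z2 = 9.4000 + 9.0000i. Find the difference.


Real: 19.1 - 9.4 = 9.7
Imag: -16.9 - 9 = -25.9

9.7000 - 25.9000i


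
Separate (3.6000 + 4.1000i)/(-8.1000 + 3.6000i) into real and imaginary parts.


Multiply by conjugate: (3.6000 + 4.1000i)(-8.1000 - 3.6000i) / ((-8.1)^2 + 3.6^2)
Numerator real = 3.6*(-8.1) + 4.1*3.6 = -14.4
Numerator imag = 4.1*(-8.1) - 3.6*3.6 = -46.17
Denominator = 78.57
Re(z) = -14.4/78.57 = -0.1833
Im(z) = -46.17/78.57 = -0.5876

Re(z) = -0.1833, Im(z) = -0.5876


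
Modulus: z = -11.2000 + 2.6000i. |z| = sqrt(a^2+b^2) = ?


|z| = sqrt((-11.2)^2 + 2.6^2) = sqrt(125.44 + 6.76) = sqrt(132.2) = 11.4978

|z| = 11.4978


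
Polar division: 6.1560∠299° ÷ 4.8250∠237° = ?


r = 6.1560 / 4.8250 = 1.2759
theta = 299° - 237° = 62° = 62° (mod 360)

1.2759 cis(62°)


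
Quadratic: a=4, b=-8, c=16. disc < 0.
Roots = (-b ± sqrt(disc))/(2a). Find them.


disc = (-8)^2 - 4*4*16 = 64 - 256 = -192
sqrt(|disc|) = sqrt(192) = 13.8564
Real part = 8/(2*4) = 1.0000
Imag part = 13.8564/(2*4) = 1.7321

1.0000 ± 1.7321i


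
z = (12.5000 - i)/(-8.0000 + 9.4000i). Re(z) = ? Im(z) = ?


Multiply by conjugate: (12.5000 - i)(-8.0000 - 9.4000i) / ((-8)^2 + 9.4^2)
Numerator real = 12.5*(-8) - (1)*9.4 = -109.4
Numerator imag = -1*(-8) - 12.5*9.4 = -109.5
Denominator = 152.36
Re(z) = -109.4/152.36 = -0.7180
Im(z) = -109.5/152.36 = -0.7187

Re(z) = -0.7180, Im(z) = -0.7187


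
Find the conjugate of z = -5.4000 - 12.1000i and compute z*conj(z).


z_bar = -5.4000 + 12.1000i
z*z_bar = (-5.4)^2 + (-12.1)^2 = 29.16 + 146.41 = 175.57

z_bar = -5.4000 + 12.1000i, z*z_bar = 175.57


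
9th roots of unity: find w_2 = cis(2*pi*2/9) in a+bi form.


Angle = 360*2/9 = 80°
a = cos(80°) = 0.1736
b = sin(80°) = 0.9848

0.1736 + 0.9848i


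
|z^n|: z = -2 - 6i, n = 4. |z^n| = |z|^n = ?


|z| = sqrt(4+36) = sqrt(40) = 6.3246
|z^4| = |z|^4 = (sqrt(40))^4 = 40^2 = 1600

|z^4| = 1600


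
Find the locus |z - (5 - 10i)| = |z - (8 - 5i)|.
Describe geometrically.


Equal distances means the locus is the perpendicular bisector of z1 and z2.
Midpoint = ((5+8)/2, (-10+(-5))/2) = (6.5000, -7.5000)

Perpendicular bisector through (6.5000, -7.5000)


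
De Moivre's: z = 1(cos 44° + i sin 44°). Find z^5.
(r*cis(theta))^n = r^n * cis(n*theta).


r^5 = 1^5 = 1
n*theta = 5*44° = 220° = 220° (mod 360)
a = 1*cos(220°) = -0.7660
b = 1*sin(220°) = -0.6428

1 cis(220°) = -0.7660 - 0.6428i


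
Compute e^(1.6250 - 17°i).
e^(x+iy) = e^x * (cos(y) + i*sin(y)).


e^1.6250 = 5.0784
cos(-17°) = 0.9563
sin(-17°) = -0.29237
Real = 5.0784*0.9563 = 4.8565
Imag = 5.0784*(-0.29237) = -1.4848

4.8565 - 1.4848i


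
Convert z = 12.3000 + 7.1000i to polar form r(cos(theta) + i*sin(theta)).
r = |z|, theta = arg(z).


r = sqrt(151.29+50.41) = sqrt(201.7) = 14.2021
theta = atan2(7.1, 12.3) = 29.9951 degrees

r = 14.2021, theta = 29.9951 degrees


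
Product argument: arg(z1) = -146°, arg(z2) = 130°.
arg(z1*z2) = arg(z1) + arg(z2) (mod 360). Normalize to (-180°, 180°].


arg(z1*z2) = -146° + 130° = -16°
Normalized to (-180°, 180°]: -16°

-16°


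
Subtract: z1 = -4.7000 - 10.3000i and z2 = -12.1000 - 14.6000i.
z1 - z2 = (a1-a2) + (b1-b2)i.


Real: -4.7 + 12.1 = 7.4
Imag: -10.3 + 14.6 = 4.3

7.4000 + 4.3000i


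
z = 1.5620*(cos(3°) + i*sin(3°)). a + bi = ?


a = 1.5620*cos(3°) = 1.5620*0.99863 = 1.5599
b = 1.5620*sin(3°) = 1.5620*0.0523 = 0.0817

1.5599 + 0.0817i


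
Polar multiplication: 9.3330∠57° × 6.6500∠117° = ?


r = 9.3330 * 6.6500 = 62.0645
theta = 57° + 117° = 174° = 174° (mod 360)

62.0645 cis(174°)


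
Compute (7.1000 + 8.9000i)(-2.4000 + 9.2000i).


Real = 7.1*(-2.4) - 8.9*9.2 = -17.04 - 81.88 = -98.92
Imag = 7.1*9.2 - (2.4)*8.9 = 65.32 - (21.36) = 43.96

-98.9200 + 43.9600i


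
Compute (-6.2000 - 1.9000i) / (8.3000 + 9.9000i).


Conjugate of z2 = 8.3000 - 9.9000i
Numerator: (-6.2000 - 1.9000i)(8.3000 - 9.9000i) = -70.2700 + 45.6100i
Denominator: 8.3^2 + 9.9^2 = 166.9
Result = (-70.2700 + 45.6100i)/166.9

-0.4210 + 0.2733i


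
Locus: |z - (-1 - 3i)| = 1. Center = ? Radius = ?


|z - z0| = r is a circle with center z0 and radius r.
Center = (-1, -3), radius = 1

Circle with center (-1, -3) and radius 1


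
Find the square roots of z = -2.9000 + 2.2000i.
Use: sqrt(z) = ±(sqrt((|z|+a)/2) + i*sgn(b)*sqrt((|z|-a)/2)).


|z| = sqrt(8.41+4.84) = 3.6401
sqrt((|z|+a)/2) = sqrt((3.6401+(-2.9))/2) = sqrt(0.3700) = 0.6083
sqrt((|z|-a)/2) = sqrt((3.6401-(-2.9))/2) = sqrt(3.2700) = 1.8083

±(0.6083 + 1.8083i) i.e. 0.6083 + 1.8083i and -0.6083 - 1.8083i


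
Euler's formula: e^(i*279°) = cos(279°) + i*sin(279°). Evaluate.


cos(279°) = 0.1564
sin(279°) = -0.9877

e^(i*279°) = 0.1564 - 0.9877i


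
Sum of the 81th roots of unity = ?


The sum of all 81th roots of unity is 0.
Geometric series: (1 - w^81)/(1 - w) = (1-1)/(1-w) = 0 since w^81 = 1, w ≠ 1.
Alternatively: coefficient of z^80 in z^81 - 1 is 0.

0


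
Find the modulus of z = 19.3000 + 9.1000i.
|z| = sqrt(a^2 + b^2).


|z| = sqrt(19.3^2 + 9.1^2) = sqrt(372.49 + 82.81) = sqrt(455.3) = 21.3378

|z| = 21.3378


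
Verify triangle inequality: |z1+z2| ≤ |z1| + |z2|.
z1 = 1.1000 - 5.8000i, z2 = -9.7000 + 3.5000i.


|z1| = sqrt(1.1^2 + (-5.8)^2) = sqrt(34.85) = 5.9034
|z2| = sqrt((-9.7)^2 + 3.5^2) = sqrt(106.34) = 10.3121
z1+z2 = -8.6000 - 2.3000i
|z1+z2| = sqrt(79.25) = 8.9022
|z1|+|z2| = 5.9034 + 10.3121 = 16.2155

|z1+z2| = 8.9022 ≤ |z1|+|z2| = 16.2155 (verified)


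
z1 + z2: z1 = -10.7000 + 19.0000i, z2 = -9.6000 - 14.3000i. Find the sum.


Real: -10.7 - 9.6 = -20.3
Imag: 19 - 14.3 = 4.7

-20.3000 + 4.7000i


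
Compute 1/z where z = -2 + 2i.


|z|^2 = 4+4 = 8
1/z = (-2 - 2i)/8

1/z = -0.2500 - 0.2500i


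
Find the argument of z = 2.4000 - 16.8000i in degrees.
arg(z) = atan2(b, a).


Re = 2.4, Im = -16.8
arg = atan2(-16.8, 2.4) = -81.8699 degrees

arg(z) = -81.8699 degrees


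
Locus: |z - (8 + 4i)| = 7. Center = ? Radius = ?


|z - z0| = r is a circle with center z0 and radius r.
Center = (8, 4), radius = 7

Circle with center (8, 4) and radius 7


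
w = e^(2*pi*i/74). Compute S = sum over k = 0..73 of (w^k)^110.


The roots are w_k = w^k with w = e^(2*pi*i/74), and (w^k)^110 = (w^110)^k.
So S = 1 + u + u^2 + ... + u^(73) with u = w^110.
110 = 1*74 + 36, so 110 is not a multiple of 74: u = (w^74)^1 * w^36 = w^36 ≠ 1 (w is a primitive 74th root), while u^74 = (w^74)^110 = 1.
Geometric series: S = (1 - u^74)/(1 - u) = (1 - 1)/(1 - u) = 0

S = 0


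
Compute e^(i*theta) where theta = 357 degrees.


cos(357°) = 0.9986
sin(357°) = -0.0523

e^(i*357°) = 0.9986 - 0.0523i


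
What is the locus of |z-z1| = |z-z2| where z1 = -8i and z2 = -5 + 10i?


Equal distances means the locus is the perpendicular bisector of z1 and z2.
Midpoint = ((0+(-5))/2, (-8+10)/2) = (-2.5000, 1.0000)

Perpendicular bisector through (-2.5000, 1.0000)


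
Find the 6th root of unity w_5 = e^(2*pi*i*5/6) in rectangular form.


Angle = 360*5/6 = 300°
a = cos(300°) = 0.5000
b = sin(300°) = -0.8660

0.5000 - 0.8660i


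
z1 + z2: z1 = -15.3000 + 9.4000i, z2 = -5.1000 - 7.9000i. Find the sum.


Real: -15.3 - 5.1 = -20.4
Imag: 9.4 - 7.9 = 1.5

-20.4000 + 1.5000i


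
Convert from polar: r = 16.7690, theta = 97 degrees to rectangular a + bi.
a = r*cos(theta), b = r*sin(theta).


a = 16.7690*cos(97°) = 16.7690*(-0.12187) = -2.0436
b = 16.7690*sin(97°) = 16.7690*0.992546 = 16.6440

-2.0436 + 16.6440i


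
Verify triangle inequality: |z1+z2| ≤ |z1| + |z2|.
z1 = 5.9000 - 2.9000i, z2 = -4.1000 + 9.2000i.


|z1| = sqrt(5.9^2 + (-2.9)^2) = sqrt(43.22) = 6.5742
|z2| = sqrt((-4.1)^2 + 9.2^2) = sqrt(101.45) = 10.0722
z1+z2 = 1.8000 + 6.3000i
|z1+z2| = sqrt(42.93) = 6.5521
|z1|+|z2| = 6.5742 + 10.0722 = 16.6464

|z1+z2| = 6.5521 ≤ |z1|+|z2| = 16.6464 (verified)


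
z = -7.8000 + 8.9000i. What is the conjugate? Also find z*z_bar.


z_bar = -7.8000 - 8.9000i
z*z_bar = (-7.8)^2 + 8.9^2 = 60.84 + 79.21 = 140.05

z_bar = -7.8000 - 8.9000i, z*z_bar = 140.05


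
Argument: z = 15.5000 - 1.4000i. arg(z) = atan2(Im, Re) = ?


Re = 15.5, Im = -1.4
arg = atan2(-1.4, 15.5) = -5.1611 degrees

arg(z) = -5.1611 degrees


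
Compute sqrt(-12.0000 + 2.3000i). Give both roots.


|z| = sqrt(144+5.29) = 12.2184
sqrt((|z|+a)/2) = sqrt((12.2184+(-12))/2) = sqrt(0.1092) = 0.3305
sqrt((|z|-a)/2) = sqrt((12.2184-(-12))/2) = sqrt(12.1092) = 3.4798

±(0.3305 + 3.4798i) i.e. 0.3305 + 3.4798i and -0.3305 - 3.4798i


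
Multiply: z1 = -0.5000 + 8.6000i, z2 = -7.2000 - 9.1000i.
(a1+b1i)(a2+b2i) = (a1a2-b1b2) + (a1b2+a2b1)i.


Real = -0.5*(-7.2) - 8.6*(-9.1) = 3.6 - (-78.26) = 81.86
Imag = -0.5*(-9.1) - (7.2)*8.6 = 4.55 - (61.92) = -57.37

81.8600 - 57.3700i


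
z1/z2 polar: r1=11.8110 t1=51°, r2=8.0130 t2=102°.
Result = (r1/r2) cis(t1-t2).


r = 11.8110 / 8.0130 = 1.4740
theta = 51° - 102° = -51° = 309° (mod 360)

1.4740 cis(309°)


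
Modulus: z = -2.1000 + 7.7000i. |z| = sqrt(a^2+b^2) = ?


|z| = sqrt((-2.1)^2 + 7.7^2) = sqrt(4.41 + 59.29) = sqrt(63.7) = 7.9812

|z| = 7.9812


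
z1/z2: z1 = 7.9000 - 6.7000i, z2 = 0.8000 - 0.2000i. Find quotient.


Conjugate of z2 = 0.8000 + 0.2000i
Numerator: (7.9000 - 6.7000i)(0.8000 + 0.2000i) = 7.6600 - 3.7800i
Denominator: 0.8^2 + (-0.2)^2 = 0.68
Result = (7.6600 - 3.7800i)/0.68

11.2647 - 5.5588i


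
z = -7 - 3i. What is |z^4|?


|z| = sqrt(49+9) = sqrt(58) = 7.6158
|z^4| = |z|^4 = (sqrt(58))^4 = 58^2 = 3364

|z^4| = 3364


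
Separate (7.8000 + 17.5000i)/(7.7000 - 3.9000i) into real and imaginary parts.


Multiply by conjugate: (7.8000 + 17.5000i)(7.7000 + 3.9000i) / (7.7^2 + (-3.9)^2)
Numerator real = 7.8*7.7 + 17.5*(-3.9) = -8.19
Numerator imag = 17.5*7.7 - 7.8*(-3.9) = 165.17
Denominator = 74.5
Re(z) = -8.19/74.5 = -0.1099
Im(z) = 165.17/74.5 = 2.2170

Re(z) = -0.1099, Im(z) = 2.2170


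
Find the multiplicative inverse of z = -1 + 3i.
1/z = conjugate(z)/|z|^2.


|z|^2 = 1+9 = 10
1/z = (-1 - 3i)/10

1/z = -0.1000 - 0.3000i


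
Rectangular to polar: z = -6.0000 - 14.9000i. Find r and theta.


r = sqrt(36+222.01) = sqrt(258.01) = 16.0627
theta = atan2(-14.9, -6) = -111.9339 degrees

r = 16.0627, theta = -111.9339 degrees


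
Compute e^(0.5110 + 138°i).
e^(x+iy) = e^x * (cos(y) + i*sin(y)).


e^0.5110 = 1.6670
cos(138°) = -0.74314
sin(138°) = 0.6691
Real = 1.6670*(-0.74314) = -1.2388
Imag = 1.6670*0.6691 = 1.1154

-1.2388 + 1.1154i


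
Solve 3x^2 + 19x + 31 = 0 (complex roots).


disc = 19^2 - 4*3*31 = 361 - 372 = -11
sqrt(|disc|) = sqrt(11) = 3.3166
Real part = -19/(2*3) = -3.1667
Imag part = 3.3166/(2*3) = 0.5528

-3.1667 ± 0.5528i


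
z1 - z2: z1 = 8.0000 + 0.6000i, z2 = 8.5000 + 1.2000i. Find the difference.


Real: 8 - 8.5 = -0.5
Imag: 0.6 - 1.2 = -0.6

-0.5000 - 0.6000i


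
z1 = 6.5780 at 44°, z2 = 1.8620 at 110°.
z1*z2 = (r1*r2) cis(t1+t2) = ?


r = 6.5780 * 1.8620 = 12.2482
theta = 44° + 110° = 154° = 154° (mod 360)

12.2482 cis(154°)


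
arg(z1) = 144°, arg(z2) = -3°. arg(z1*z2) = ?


arg(z1*z2) = 144° - 3° = 141°
Normalized to (-180°, 180°]: 141°

141°


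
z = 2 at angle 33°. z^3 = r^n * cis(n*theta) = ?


r^3 = 2^3 = 8
n*theta = 3*33° = 99° = 99° (mod 360)
a = 8*cos(99°) = -1.2515
b = 8*sin(99°) = 7.9015

8 cis(99°) = -1.2515 + 7.9015i


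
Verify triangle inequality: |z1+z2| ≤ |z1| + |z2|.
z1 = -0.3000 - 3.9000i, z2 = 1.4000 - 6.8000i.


|z1| = sqrt((-0.3)^2 + (-3.9)^2) = sqrt(15.3) = 3.9115
|z2| = sqrt(1.4^2 + (-6.8)^2) = sqrt(48.2) = 6.9426
z1+z2 = 1.1000 - 10.7000i
|z1+z2| = sqrt(115.7) = 10.7564
|z1|+|z2| = 3.9115 + 6.9426 = 10.8541

|z1+z2| = 10.7564 ≤ |z1|+|z2| = 10.8541 (verified)


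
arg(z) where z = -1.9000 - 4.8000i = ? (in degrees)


Re = -1.9, Im = -4.8
arg = atan2(-4.8, -1.9) = -111.5953 degrees

arg(z) = -111.5953 degrees


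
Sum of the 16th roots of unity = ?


The sum of all 16th roots of unity is 0.
Geometric series: (1 - w^16)/(1 - w) = (1-1)/(1-w) = 0 since w^16 = 1, w ≠ 1.
Alternatively: coefficient of z^15 in z^16 - 1 is 0.

0


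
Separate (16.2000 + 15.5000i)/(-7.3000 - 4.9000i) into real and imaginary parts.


Multiply by conjugate: (16.2000 + 15.5000i)(-7.3000 + 4.9000i) / ((-7.3)^2 + (-4.9)^2)
Numerator real = 16.2*(-7.3) + 15.5*(-4.9) = -194.21
Numerator imag = 15.5*(-7.3) - 16.2*(-4.9) = -33.77
Denominator = 77.3
Re(z) = -194.21/77.3 = -2.5124
Im(z) = -33.77/77.3 = -0.4369

Re(z) = -2.5124, Im(z) = -0.4369


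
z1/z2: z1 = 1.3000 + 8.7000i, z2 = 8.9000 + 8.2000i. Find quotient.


Conjugate of z2 = 8.9000 - 8.2000i
Numerator: (1.3000 + 8.7000i)(8.9000 - 8.2000i) = 82.9100 + 66.7700i
Denominator: 8.9^2 + 8.2^2 = 146.45
Result = (82.9100 + 66.7700i)/146.45

0.5661 + 0.4559i


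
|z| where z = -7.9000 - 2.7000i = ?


|z| = sqrt((-7.9)^2 + (-2.7)^2) = sqrt(62.41 + 7.29) = sqrt(69.7) = 8.3487

|z| = 8.3487


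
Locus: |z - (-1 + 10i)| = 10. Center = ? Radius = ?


|z - z0| = r is a circle with center z0 and radius r.
Center = (-1, 10), radius = 10

Circle with center (-1, 10) and radius 10


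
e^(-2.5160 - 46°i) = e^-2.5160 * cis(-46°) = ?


e^-2.5160 = 0.0808
cos(-46°) = 0.6947
sin(-46°) = -0.7193
Real = 0.0808*0.6947 = 0.0561
Imag = 0.0808*(-0.7193) = -0.0581

0.0561 - 0.0581i


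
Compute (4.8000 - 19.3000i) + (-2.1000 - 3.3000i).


Real: 4.8 - 2.1 = 2.7
Imag: -19.3 - 3.3 = -22.6

2.7000 - 22.6000i


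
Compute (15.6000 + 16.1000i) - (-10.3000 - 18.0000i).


Real: 15.6 + 10.3 = 25.9
Imag: 16.1 + 18 = 34.1

25.9000 + 34.1000i


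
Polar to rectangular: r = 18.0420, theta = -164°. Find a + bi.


a = 18.0420*cos(-164°) = 18.0420*(-0.96126) = -17.3431
b = 18.0420*sin(-164°) = 18.0420*(-0.275637) = -4.9730

-17.3431 - 4.9730i


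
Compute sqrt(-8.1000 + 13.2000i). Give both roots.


|z| = sqrt(65.61+174.24) = 15.4871
sqrt((|z|+a)/2) = sqrt((15.4871+(-8.1))/2) = sqrt(3.6935) = 1.9219
sqrt((|z|-a)/2) = sqrt((15.4871-(-8.1))/2) = sqrt(11.7935) = 3.4342

±(1.9219 + 3.4342i) i.e. 1.9219 + 3.4342i and -1.9219 - 3.4342i


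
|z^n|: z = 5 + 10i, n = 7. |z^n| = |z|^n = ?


|z| = sqrt(25+100) = sqrt(125) = 11.1803
|z^7| = |z|^7 = (sqrt(125))^7 = 125^3 * sqrt(125) = 1953125*sqrt(125)

|z^7| = 1953125*sqrt(125) ≈ 21836601.3428


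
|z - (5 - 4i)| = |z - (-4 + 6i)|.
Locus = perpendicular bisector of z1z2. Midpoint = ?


Equal distances means the locus is the perpendicular bisector of z1 and z2.
Midpoint = ((5+(-4))/2, (-4+6)/2) = (0.5000, 1.0000)

Perpendicular bisector through (0.5000, 1.0000)


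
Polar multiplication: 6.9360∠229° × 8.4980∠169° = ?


r = 6.9360 * 8.4980 = 58.9421
theta = 229° + 169° = 398° = 38° (mod 360)

58.9421 cis(38°)


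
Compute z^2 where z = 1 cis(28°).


r^2 = 1^2 = 1
n*theta = 2*28° = 56° = 56° (mod 360)
a = 1*cos(56°) = 0.5592
b = 1*sin(56°) = 0.8290

1 cis(56°) = 0.5592 + 0.8290i


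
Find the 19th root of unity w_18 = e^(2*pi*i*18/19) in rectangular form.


Angle = 360*18/19 = 341.0526°
a = cos(341.0526°) = 0.9458
b = sin(341.0526°) = -0.3247

0.9458 - 0.3247i


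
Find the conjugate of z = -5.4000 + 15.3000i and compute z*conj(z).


z_bar = -5.4000 - 15.3000i
z*z_bar = (-5.4)^2 + 15.3^2 = 29.16 + 234.09 = 263.25

z_bar = -5.4000 - 15.3000i, z*z_bar = 263.25


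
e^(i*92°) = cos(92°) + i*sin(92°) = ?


cos(92°) = -0.0349
sin(92°) = 0.9994

e^(i*92°) = -0.0349 + 0.9994i


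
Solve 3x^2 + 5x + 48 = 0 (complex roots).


disc = 5^2 - 4*3*48 = 25 - 576 = -551
sqrt(|disc|) = sqrt(551) = 23.4734
Real part = -5/(2*3) = -0.8333
Imag part = 23.4734/(2*3) = 3.9122

-0.8333 ± 3.9122i


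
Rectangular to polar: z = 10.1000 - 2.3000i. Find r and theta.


r = sqrt(102.01+5.29) = sqrt(107.3) = 10.3586
theta = atan2(-2.3, 10.1) = -12.8288 degrees

r = 10.3586, theta = -12.8288 degrees


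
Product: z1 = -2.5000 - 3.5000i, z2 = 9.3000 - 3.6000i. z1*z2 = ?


Real = -2.5*9.3 - (-3.5)*(-3.6) = -23.25 - 12.6 = -35.85
Imag = -2.5*(-3.6) + 9.3*(-3.5) = 9 - (32.55) = -23.55

-35.8500 - 23.5500i


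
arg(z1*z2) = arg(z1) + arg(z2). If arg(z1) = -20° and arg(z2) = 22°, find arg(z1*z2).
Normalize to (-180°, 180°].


arg(z1*z2) = -20° + 22° = 2°
Normalized to (-180°, 180°]: 2°

2°


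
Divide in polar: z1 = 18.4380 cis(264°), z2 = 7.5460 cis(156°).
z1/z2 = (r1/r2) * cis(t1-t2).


r = 18.4380 / 7.5460 = 2.4434
theta = 264° - 156° = 108° = 108° (mod 360)

2.4434 cis(108°)


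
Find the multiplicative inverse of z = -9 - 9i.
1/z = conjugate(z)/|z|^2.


|z|^2 = 81+81 = 162
1/z = (-9 + 9i)/162

1/z = -0.0556 + 0.0556i


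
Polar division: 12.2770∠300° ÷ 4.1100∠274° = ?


r = 12.2770 / 4.1100 = 2.9871
theta = 300° - 274° = 26° = 26° (mod 360)

2.9871 cis(26°)


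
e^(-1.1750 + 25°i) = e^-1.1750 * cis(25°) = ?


e^-1.1750 = 0.3088
cos(25°) = 0.9063
sin(25°) = 0.4226
Real = 0.3088*0.9063 = 0.2799
Imag = 0.3088*0.4226 = 0.1305

0.2799 + 0.1305i


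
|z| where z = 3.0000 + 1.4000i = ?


|z| = sqrt(3^2 + 1.4^2) = sqrt(9 + 1.96) = sqrt(10.96) = 3.3106

|z| = 3.3106


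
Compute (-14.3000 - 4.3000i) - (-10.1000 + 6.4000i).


Real: -14.3 + 10.1 = -4.2
Imag: -4.3 - 6.4 = -10.7

-4.2000 - 10.7000i


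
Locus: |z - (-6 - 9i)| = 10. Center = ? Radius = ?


|z - z0| = r is a circle with center z0 and radius r.
Center = (-6, -9), radius = 10

Circle with center (-6, -9) and radius 10


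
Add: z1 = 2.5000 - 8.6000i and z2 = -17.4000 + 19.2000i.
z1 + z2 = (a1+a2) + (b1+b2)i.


Real: 2.5 - 17.4 = -14.9
Imag: -8.6 + 19.2 = 10.6

-14.9000 + 10.6000i


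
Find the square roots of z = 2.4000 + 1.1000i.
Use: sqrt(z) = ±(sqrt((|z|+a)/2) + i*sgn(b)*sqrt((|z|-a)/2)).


|z| = sqrt(5.76+1.21) = 2.6401
sqrt((|z|+a)/2) = sqrt((2.6401+2.4)/2) = sqrt(2.5200) = 1.5875
sqrt((|z|-a)/2) = sqrt((2.6401-2.4)/2) = sqrt(0.1200) = 0.3465

±(1.5875 + 0.3465i) i.e. 1.5875 + 0.3465i and -1.5875 - 0.3465i


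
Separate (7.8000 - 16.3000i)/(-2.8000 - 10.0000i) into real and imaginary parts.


Multiply by conjugate: (7.8000 - 16.3000i)(-2.8000 + 10.0000i) / ((-2.8)^2 + (-10)^2)
Numerator real = 7.8*(-2.8) - (16.3)*(-10) = 141.16
Numerator imag = -16.3*(-2.8) - 7.8*(-10) = 123.64
Denominator = 107.84
Re(z) = 141.16/107.84 = 1.3090
Im(z) = 123.64/107.84 = 1.1465

Re(z) = 1.3090, Im(z) = 1.1465


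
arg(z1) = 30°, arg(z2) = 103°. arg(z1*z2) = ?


arg(z1*z2) = 30° + 103° = 133°
Normalized to (-180°, 180°]: 133°

133°


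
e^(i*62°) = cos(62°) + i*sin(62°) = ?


cos(62°) = 0.4695
sin(62°) = 0.8829

e^(i*62°) = 0.4695 + 0.8829i


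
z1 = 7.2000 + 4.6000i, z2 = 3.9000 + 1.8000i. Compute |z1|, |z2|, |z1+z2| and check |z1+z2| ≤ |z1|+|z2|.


|z1| = sqrt(7.2^2 + 4.6^2) = sqrt(73) = 8.5440
|z2| = sqrt(3.9^2 + 1.8^2) = sqrt(18.45) = 4.2953
z1+z2 = 11.1000 + 6.4000i
|z1+z2| = sqrt(164.17) = 12.8129
|z1|+|z2| = 8.5440 + 4.2953 = 12.8393

|z1+z2| = 12.8129 ≤ |z1|+|z2| = 12.8393 (verified)


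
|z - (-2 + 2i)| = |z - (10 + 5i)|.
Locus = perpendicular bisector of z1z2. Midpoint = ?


Equal distances means the locus is the perpendicular bisector of z1 and z2.
Midpoint = ((-2+10)/2, (2+5)/2) = (4.0000, 3.5000)

Perpendicular bisector through (4.0000, 3.5000)


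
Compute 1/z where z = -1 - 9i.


|z|^2 = 1+81 = 82
1/z = (-1 + 9i)/82

1/z = -0.0122 + 0.1098i


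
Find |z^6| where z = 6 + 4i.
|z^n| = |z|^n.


|z| = sqrt(36+16) = sqrt(52) = 7.2111
|z^6| = |z|^6 = (sqrt(52))^6 = 52^3 = 140608

|z^6| = 140608


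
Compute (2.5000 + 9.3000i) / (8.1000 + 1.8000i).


Conjugate of z2 = 8.1000 - 1.8000i
Numerator: (2.5000 + 9.3000i)(8.1000 - 1.8000i) = 36.9900 + 70.8300i
Denominator: 8.1^2 + 1.8^2 = 68.85
Result = (36.9900 + 70.8300i)/68.85

0.5373 + 1.0288i


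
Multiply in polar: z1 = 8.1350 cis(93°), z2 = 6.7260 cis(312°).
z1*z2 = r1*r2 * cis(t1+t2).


r = 8.1350 * 6.7260 = 54.7160
theta = 93° + 312° = 405° = 45° (mod 360)

54.7160 cis(45°)
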